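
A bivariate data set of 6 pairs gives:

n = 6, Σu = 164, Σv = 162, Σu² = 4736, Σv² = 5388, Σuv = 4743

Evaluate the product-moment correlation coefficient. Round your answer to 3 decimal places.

r = (nΣuv − ΣuΣv) / √[(nΣu² − (Σu)²)(nΣv² − (Σv)²)]
Numerator: 6×4743 − 164×162 = 1890
Denominator: √[(28416 − 26896)(32328 − 26244)] = √[1520 × 6084] = 3040.9998
r = 1890 / 3040.9998 ≈ 0.622

0.622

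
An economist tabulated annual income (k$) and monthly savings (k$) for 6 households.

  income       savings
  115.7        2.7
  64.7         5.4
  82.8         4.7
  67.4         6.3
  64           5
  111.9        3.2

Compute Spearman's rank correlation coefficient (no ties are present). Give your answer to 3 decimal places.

-0.771

Rank income: 6, 2, 4, 3, 1, 5
Rank savings: 1, 5, 3, 6, 4, 2
d = rank(income) − rank(savings): 5, -3, 1, -3, -3, 3; Σd² = 62
ρ = 1 − 6Σd² / [n(n²−1)] = 1 − 6×62 / (6×35) = 1 − 372/210 ≈ -0.771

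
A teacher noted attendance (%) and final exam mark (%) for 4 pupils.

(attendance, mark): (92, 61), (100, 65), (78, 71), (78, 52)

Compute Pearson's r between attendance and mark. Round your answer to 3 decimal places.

0.165

n = 4, Σx = 348, Σy = 249, Σx² = 30632, Σy² = 15691, Σxy = 21706
nΣxy − ΣxΣy = 86824 − 86652 = 172
nΣx² − (Σx)² = 122528 − 121104 = 1424; nΣy² − (Σy)² = 62764 − 62001 = 763
r = 172 / √(1424 × 763) = 172 / 1042.3589 ≈ 0.165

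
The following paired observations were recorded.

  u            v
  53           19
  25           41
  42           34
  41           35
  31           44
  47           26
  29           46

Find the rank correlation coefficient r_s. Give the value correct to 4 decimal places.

-0.8929

Rank u: 7, 1, 5, 4, 3, 6, 2
Rank v: 1, 5, 3, 4, 6, 2, 7
d = rank(u) − rank(v): 6, -4, 2, 0, -3, 4, -5; Σd² = 106
ρ = 1 − 6Σd² / [n(n²−1)] = 1 − 6×106 / (7×48) = 1 − 636/336 ≈ -0.8929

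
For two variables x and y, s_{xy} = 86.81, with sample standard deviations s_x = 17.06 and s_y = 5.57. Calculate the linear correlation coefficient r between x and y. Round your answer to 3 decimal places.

0.914

r = Cov(x,y) / (s_x · s_y) = 86.81 / (17.06 × 5.57)
  = 86.81 / 95.0242 ≈ 0.914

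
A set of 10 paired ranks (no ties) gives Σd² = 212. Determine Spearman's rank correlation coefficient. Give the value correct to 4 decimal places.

ρ = 1 − 6Σd² / [n(n²−1)] = 1 − 6×212 / (10×99)
  = 1 − 1272/990 = 1 − 1.28485 ≈ -0.2848

-0.2848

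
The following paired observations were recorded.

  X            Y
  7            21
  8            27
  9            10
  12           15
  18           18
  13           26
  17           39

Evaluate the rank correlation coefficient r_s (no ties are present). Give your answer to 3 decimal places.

Rank X: 1, 2, 3, 4, 7, 5, 6
Rank Y: 4, 6, 1, 2, 3, 5, 7
d = rank(X) − rank(Y): -3, -4, 2, 2, 4, 0, -1; Σd² = 50
ρ = 1 − 6Σd² / [n(n²−1)] = 1 − 6×50 / (7×48) = 1 − 300/336 ≈ 0.107

0.107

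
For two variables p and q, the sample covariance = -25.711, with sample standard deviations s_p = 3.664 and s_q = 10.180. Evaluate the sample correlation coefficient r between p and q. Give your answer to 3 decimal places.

-0.689

r = Cov(p,q) / (s_p · s_q) = -25.711 / (3.664 × 10.180)
  = -25.711 / 37.2995 ≈ -0.689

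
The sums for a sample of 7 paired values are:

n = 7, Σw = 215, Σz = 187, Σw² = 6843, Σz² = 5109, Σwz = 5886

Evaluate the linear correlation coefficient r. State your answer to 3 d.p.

r = (nΣwz − ΣwΣz) / √[(nΣw² − (Σw)²)(nΣz² − (Σz)²)]
Numerator: 7×5886 − 215×187 = 997
Denominator: √[(47901 − 46225)(35763 − 34969)] = √[1676 × 794] = 1153.5788
r = 997 / 1153.5788 ≈ 0.864

0.864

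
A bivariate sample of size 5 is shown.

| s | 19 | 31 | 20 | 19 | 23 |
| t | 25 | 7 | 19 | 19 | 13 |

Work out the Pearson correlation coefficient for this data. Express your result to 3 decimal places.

n = 5, Σs = 112, Σt = 83, Σs² = 2612, Σt² = 1565, Σst = 1732
nΣst − ΣsΣt = 8660 − 9296 = -636
nΣs² − (Σs)² = 13060 − 12544 = 516; nΣt² − (Σt)² = 7825 − 6889 = 936
r = -636 / √(516 × 936) = -636 / 694.9647 ≈ -0.915

-0.915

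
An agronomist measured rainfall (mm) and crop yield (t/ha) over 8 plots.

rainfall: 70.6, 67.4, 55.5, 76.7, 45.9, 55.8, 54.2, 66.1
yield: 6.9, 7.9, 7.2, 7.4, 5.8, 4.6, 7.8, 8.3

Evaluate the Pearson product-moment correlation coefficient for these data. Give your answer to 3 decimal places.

n = 8, Σx = 492.2, Σy = 55.9, Σx² = 31017.56, Σy² = 401.15, Σxy = 3481.07
nΣxy − ΣxΣy = 27848.56 − 27513.98 = 334.58
nΣx² − (Σx)² = 248140.48 − 242260.84 = 5879.64; nΣy² − (Σy)² = 3209.2 − 3124.81 = 84.39
r = 334.58 / √(5879.64 × 84.39) = 334.58 / 704.4025 ≈ 0.475

0.475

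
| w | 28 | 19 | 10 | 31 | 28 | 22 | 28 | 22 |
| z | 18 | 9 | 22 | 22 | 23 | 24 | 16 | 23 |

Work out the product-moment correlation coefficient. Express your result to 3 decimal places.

0.056

n = 8, Σw = 188, Σz = 157, Σw² = 4742, Σz² = 3263, Σwz = 3703
nΣwz − ΣwΣz = 29624 − 29516 = 108
nΣw² − (Σw)² = 37936 − 35344 = 2592; nΣz² − (Σz)² = 26104 − 24649 = 1455
r = 108 / √(2592 × 1455) = 108 / 1941.9990 ≈ 0.056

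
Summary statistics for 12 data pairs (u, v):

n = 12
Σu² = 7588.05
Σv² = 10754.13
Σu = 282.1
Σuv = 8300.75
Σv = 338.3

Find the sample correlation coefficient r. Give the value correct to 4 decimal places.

r = (nΣuv − ΣuΣv) / √[(nΣu² − (Σu)²)(nΣv² − (Σv)²)]
Numerator: 12×8300.75 − 282.1×338.3 = 4174.57
Denominator: √[(91056.6 − 79580.41)(129049.56 − 114446.89)] = √[11476.19 × 14602.67] = 12945.3859
r = 4174.57 / 12945.3859 ≈ 0.3225

0.3225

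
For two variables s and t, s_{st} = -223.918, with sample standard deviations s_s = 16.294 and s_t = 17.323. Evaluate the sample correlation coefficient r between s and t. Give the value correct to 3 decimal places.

-0.793

r = Cov(s,t) / (s_s · s_t) = -223.918 / (16.294 × 17.323)
  = -223.918 / 282.2610 ≈ -0.793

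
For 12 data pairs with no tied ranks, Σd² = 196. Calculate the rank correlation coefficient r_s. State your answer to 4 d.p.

ρ = 1 − 6Σd² / [n(n²−1)] = 1 − 6×196 / (12×143)
  = 1 − 1176/1716 = 1 − 0.68531 ≈ 0.3147

0.3147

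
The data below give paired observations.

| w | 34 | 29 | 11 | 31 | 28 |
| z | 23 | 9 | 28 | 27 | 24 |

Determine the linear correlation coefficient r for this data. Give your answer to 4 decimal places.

n = 5, Σw = 133, Σz = 111, Σw² = 3863, Σz² = 2699, Σwz = 2860
nΣwz − ΣwΣz = 14300 − 14763 = -463
nΣw² − (Σw)² = 19315 − 17689 = 1626; nΣz² − (Σz)² = 13495 − 12321 = 1174
r = -463 / √(1626 × 1174) = -463 / 1381.6382 ≈ -0.3351

-0.3351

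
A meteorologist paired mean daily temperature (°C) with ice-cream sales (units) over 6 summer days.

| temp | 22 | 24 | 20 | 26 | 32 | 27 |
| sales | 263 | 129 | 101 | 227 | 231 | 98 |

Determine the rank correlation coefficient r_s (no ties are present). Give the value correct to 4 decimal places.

Rank temp: 2, 3, 1, 4, 6, 5
Rank sales: 6, 3, 2, 4, 5, 1
d = rank(temp) − rank(sales): -4, 0, -1, 0, 1, 4; Σd² = 34
ρ = 1 − 6Σd² / [n(n²−1)] = 1 − 6×34 / (6×35) = 1 − 204/210 ≈ 0.0286

0.0286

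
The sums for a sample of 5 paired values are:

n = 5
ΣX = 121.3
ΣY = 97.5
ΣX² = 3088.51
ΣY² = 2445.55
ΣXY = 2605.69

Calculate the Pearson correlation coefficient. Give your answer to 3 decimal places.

r = (nΣXY − ΣXΣY) / √[(nΣX² − (ΣX)²)(nΣY² − (ΣY)²)]
Numerator: 5×2605.69 − 121.3×97.5 = 1201.7
Denominator: √[(15442.55 − 14713.69)(12227.75 − 9506.25)] = √[728.86 × 2721.5] = 1408.4007
r = 1201.7 / 1408.4007 ≈ 0.853

0.853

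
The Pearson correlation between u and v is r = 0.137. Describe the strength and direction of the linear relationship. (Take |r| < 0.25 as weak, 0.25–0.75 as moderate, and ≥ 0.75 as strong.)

weak positive

r = 0.137 > 0 so the relationship is positive.
|r| = 0.137, which falls in the weak range.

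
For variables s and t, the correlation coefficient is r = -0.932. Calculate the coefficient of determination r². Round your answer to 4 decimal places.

r² = (-0.932)² = 0.8686

0.8686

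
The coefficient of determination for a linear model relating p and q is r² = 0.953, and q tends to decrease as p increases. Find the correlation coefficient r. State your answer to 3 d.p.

|r| = √0.953 = 0.976
The association is negative, so r = −0.976.

-0.976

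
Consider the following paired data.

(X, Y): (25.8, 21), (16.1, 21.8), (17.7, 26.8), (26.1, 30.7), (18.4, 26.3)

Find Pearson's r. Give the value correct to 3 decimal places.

0.218

n = 5, ΣX = 104.1, ΣY = 126.6, ΣX² = 2257.91, ΣY² = 3268.66, ΣXY = 2652.33
nΣXY − ΣXΣY = 13261.65 − 13179.06 = 82.59
nΣX² − (ΣX)² = 11289.55 − 10836.81 = 452.74; nΣY² − (ΣY)² = 16343.3 − 16027.56 = 315.74
r = 82.59 / √(452.74 × 315.74) = 82.59 / 378.0848 ≈ 0.218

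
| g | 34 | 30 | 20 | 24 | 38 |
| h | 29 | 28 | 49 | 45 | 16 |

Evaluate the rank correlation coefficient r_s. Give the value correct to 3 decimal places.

Rank g: 4, 3, 1, 2, 5
Rank h: 3, 2, 5, 4, 1
d = rank(g) − rank(h): 1, 1, -4, -2, 4; Σd² = 38
ρ = 1 − 6Σd² / [n(n²−1)] = 1 − 6×38 / (5×24) = 1 − 228/120 ≈ -0.900

-0.900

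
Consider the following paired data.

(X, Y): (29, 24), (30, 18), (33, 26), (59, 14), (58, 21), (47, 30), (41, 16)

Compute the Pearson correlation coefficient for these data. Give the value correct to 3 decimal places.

n = 7, ΣX = 297, ΣY = 149, ΣX² = 13565, ΣY² = 3369, ΣXY = 6204
nΣXY − ΣXΣY = 43428 − 44253 = -825
nΣX² − (ΣX)² = 94955 − 88209 = 6746; nΣY² − (ΣY)² = 23583 − 22201 = 1382
r = -825 / √(6746 × 1382) = -825 / 3053.3542 ≈ -0.270

-0.270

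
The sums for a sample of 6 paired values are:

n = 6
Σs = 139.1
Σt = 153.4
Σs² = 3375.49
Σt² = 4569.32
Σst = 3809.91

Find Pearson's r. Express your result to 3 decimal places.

0.812

r = (nΣst − ΣsΣt) / √[(nΣs² − (Σs)²)(nΣt² − (Σt)²)]
Numerator: 6×3809.91 − 139.1×153.4 = 1521.52
Denominator: √[(20252.94 − 19348.81)(27415.92 − 23531.56)] = √[904.13 × 3884.36] = 1874.0241
r = 1521.52 / 1874.0241 ≈ 0.812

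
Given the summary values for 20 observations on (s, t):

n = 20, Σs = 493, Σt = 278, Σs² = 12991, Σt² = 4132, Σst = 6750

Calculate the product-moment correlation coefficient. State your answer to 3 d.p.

r = (nΣst − ΣsΣt) / √[(nΣs² − (Σs)²)(nΣt² − (Σt)²)]
Numerator: 20×6750 − 493×278 = -2054
Denominator: √[(259820 − 243049)(82640 − 77284)] = √[16771 × 5356] = 9477.6303
r = -2054 / 9477.6303 ≈ -0.217

-0.217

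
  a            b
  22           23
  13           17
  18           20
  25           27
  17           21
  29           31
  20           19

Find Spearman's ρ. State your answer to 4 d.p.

Rank a: 5, 1, 3, 6, 2, 7, 4
Rank b: 5, 1, 3, 6, 4, 7, 2
d = rank(a) − rank(b): 0, 0, 0, 0, -2, 0, 2; Σd² = 8
ρ = 1 − 6Σd² / [n(n²−1)] = 1 − 6×8 / (7×48) = 1 − 48/336 ≈ 0.8571

0.8571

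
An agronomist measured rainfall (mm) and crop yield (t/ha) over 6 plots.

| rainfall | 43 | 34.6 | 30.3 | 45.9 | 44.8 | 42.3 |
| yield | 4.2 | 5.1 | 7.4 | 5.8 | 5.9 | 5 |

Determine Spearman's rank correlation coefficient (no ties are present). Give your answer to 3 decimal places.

-0.143

Rank rainfall: 4, 2, 1, 6, 5, 3
Rank yield: 1, 3, 6, 4, 5, 2
d = rank(rainfall) − rank(yield): 3, -1, -5, 2, 0, 1; Σd² = 40
ρ = 1 − 6Σd² / [n(n²−1)] = 1 − 6×40 / (6×35) = 1 − 240/210 ≈ -0.143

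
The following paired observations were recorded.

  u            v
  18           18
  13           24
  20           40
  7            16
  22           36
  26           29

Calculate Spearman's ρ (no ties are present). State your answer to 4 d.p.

0.7143

Rank u: 3, 2, 4, 1, 5, 6
Rank v: 2, 3, 6, 1, 5, 4
d = rank(u) − rank(v): 1, -1, -2, 0, 0, 2; Σd² = 10
ρ = 1 − 6Σd² / [n(n²−1)] = 1 − 6×10 / (6×35) = 1 − 60/210 ≈ 0.7143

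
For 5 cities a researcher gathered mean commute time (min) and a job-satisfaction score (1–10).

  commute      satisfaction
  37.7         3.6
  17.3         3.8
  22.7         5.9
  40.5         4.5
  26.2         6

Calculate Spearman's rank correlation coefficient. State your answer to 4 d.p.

-0.1000

Rank commute: 4, 1, 2, 5, 3
Rank satisfaction: 1, 2, 4, 3, 5
d = rank(commute) − rank(satisfaction): 3, -1, -2, 2, -2; Σd² = 22
ρ = 1 − 6Σd² / [n(n²−1)] = 1 − 6×22 / (5×24) = 1 − 132/120 ≈ -0.1000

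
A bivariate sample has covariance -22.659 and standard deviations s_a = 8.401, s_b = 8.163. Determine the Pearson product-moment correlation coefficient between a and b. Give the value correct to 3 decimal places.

-0.330

r = Cov(a,b) / (s_a · s_b) = -22.659 / (8.401 × 8.163)
  = -22.659 / 68.5774 ≈ -0.330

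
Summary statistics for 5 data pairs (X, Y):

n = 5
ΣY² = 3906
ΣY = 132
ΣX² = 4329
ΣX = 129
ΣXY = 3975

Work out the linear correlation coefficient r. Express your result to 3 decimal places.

0.877

r = (nΣXY − ΣXΣY) / √[(nΣX² − (ΣX)²)(nΣY² − (ΣY)²)]
Numerator: 5×3975 − 129×132 = 2847
Denominator: √[(21645 − 16641)(19530 − 17424)] = √[5004 × 2106] = 3246.2939
r = 2847 / 3246.2939 ≈ 0.877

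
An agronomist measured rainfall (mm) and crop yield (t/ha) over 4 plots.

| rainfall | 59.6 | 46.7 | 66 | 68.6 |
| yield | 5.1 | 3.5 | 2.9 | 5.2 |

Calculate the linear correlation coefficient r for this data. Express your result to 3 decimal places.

0.289

n = 4, Σx = 240.9, Σy = 16.7, Σx² = 14795.01, Σy² = 73.71, Σxy = 1015.53
nΣxy − ΣxΣy = 4062.12 − 4023.03 = 39.09
nΣx² − (Σx)² = 59180.04 − 58032.81 = 1147.23; nΣy² − (Σy)² = 294.84 − 278.89 = 15.95
r = 39.09 / √(1147.23 × 15.95) = 39.09 / 135.2713 ≈ 0.289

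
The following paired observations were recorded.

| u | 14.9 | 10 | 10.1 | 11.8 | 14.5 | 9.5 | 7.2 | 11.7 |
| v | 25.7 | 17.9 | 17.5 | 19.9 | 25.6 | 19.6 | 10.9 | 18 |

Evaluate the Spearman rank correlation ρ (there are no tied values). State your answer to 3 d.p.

Rank u: 8, 3, 4, 6, 7, 2, 1, 5
Rank v: 8, 3, 2, 6, 7, 5, 1, 4
d = rank(u) − rank(v): 0, 0, 2, 0, 0, -3, 0, 1; Σd² = 14
ρ = 1 − 6Σd² / [n(n²−1)] = 1 − 6×14 / (8×63) = 1 − 84/504 ≈ 0.833

0.833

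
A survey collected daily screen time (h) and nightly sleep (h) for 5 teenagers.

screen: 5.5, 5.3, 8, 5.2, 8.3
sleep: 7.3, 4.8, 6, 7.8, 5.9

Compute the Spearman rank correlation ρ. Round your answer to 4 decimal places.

Rank screen: 3, 2, 4, 1, 5
Rank sleep: 4, 1, 3, 5, 2
d = rank(screen) − rank(sleep): -1, 1, 1, -4, 3; Σd² = 28
ρ = 1 − 6Σd² / [n(n²−1)] = 1 − 6×28 / (5×24) = 1 − 168/120 ≈ -0.4000

-0.4000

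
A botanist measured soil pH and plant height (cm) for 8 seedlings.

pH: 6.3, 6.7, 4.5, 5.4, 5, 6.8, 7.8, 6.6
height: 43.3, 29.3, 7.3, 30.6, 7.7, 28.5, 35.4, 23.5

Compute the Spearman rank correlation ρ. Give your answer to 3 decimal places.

0.524

Rank pH: 4, 6, 1, 3, 2, 7, 8, 5
Rank height: 8, 5, 1, 6, 2, 4, 7, 3
d = rank(pH) − rank(height): -4, 1, 0, -3, 0, 3, 1, 2; Σd² = 40
ρ = 1 − 6Σd² / [n(n²−1)] = 1 − 6×40 / (8×63) = 1 − 240/504 ≈ 0.524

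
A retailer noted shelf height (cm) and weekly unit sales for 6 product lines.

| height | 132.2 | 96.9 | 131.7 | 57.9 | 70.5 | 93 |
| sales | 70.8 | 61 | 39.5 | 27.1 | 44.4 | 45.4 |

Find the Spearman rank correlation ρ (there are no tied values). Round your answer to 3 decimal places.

Rank height: 6, 4, 5, 1, 2, 3
Rank sales: 6, 5, 2, 1, 3, 4
d = rank(height) − rank(sales): 0, -1, 3, 0, -1, -1; Σd² = 12
ρ = 1 − 6Σd² / [n(n²−1)] = 1 − 6×12 / (6×35) = 1 − 72/210 ≈ 0.657

0.657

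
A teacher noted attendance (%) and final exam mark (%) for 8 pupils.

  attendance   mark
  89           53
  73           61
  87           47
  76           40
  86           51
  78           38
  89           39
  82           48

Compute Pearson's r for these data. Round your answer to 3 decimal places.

n = 8, Σx = 660, Σy = 377, Σx² = 54720, Σy² = 18209, Σxy = 31056
nΣxy − ΣxΣy = 248448 − 248820 = -372
nΣx² − (Σx)² = 437760 − 435600 = 2160; nΣy² − (Σy)² = 145672 − 142129 = 3543
r = -372 / √(2160 × 3543) = -372 / 2766.3839 ≈ -0.134

-0.134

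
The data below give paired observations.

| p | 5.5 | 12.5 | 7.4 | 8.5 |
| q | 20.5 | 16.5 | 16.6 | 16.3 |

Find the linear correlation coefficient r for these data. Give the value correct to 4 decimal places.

n = 4, Σp = 33.9, Σq = 69.9, Σp² = 313.51, Σq² = 1233.75, Σpq = 580.39
nΣpq − ΣpΣq = 2321.56 − 2369.61 = -48.05
nΣp² − (Σp)² = 1254.04 − 1149.21 = 104.83; nΣq² − (Σq)² = 4935 − 4886.01 = 48.99
r = -48.05 / √(104.83 × 48.99) = -48.05 / 71.6633 ≈ -0.6705

-0.6705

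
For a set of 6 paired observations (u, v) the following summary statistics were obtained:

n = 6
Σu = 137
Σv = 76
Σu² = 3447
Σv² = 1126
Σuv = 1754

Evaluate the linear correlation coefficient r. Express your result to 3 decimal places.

r = (nΣuv − ΣuΣv) / √[(nΣu² − (Σu)²)(nΣv² − (Σv)²)]
Numerator: 6×1754 − 137×76 = 112
Denominator: √[(20682 − 18769)(6756 − 5776)] = √[1913 × 980] = 1369.2115
r = 112 / 1369.2115 ≈ 0.082

0.082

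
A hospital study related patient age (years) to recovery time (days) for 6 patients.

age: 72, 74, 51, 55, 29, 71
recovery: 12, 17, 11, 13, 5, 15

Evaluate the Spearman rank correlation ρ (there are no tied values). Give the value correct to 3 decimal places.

0.829

Rank age: 5, 6, 2, 3, 1, 4
Rank recovery: 3, 6, 2, 4, 1, 5
d = rank(age) − rank(recovery): 2, 0, 0, -1, 0, -1; Σd² = 6
ρ = 1 − 6Σd² / [n(n²−1)] = 1 − 6×6 / (6×35) = 1 − 36/210 ≈ 0.829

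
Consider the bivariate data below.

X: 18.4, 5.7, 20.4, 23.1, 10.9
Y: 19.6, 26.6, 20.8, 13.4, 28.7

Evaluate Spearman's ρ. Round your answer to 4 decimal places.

-0.8000

Rank X: 3, 1, 4, 5, 2
Rank Y: 2, 4, 3, 1, 5
d = rank(X) − rank(Y): 1, -3, 1, 4, -3; Σd² = 36
ρ = 1 − 6Σd² / [n(n²−1)] = 1 − 6×36 / (5×24) = 1 − 216/120 ≈ -0.8000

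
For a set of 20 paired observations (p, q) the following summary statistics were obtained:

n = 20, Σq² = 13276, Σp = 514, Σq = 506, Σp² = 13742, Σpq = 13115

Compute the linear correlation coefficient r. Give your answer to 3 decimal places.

r = (nΣpq − ΣpΣq) / √[(nΣp² − (Σp)²)(nΣq² − (Σq)²)]
Numerator: 20×13115 − 514×506 = 2216
Denominator: √[(274840 − 264196)(265520 − 256036)] = √[10644 × 9484] = 10047.2731
r = 2216 / 10047.2731 ≈ 0.221

0.221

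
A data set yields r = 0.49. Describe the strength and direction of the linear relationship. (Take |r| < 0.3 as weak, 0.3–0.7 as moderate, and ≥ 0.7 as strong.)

r = 0.49 > 0 so the relationship is positive.
|r| = 0.49, which falls in the moderate range.

moderate positive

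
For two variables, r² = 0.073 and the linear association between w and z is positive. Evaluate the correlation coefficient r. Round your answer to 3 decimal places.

0.270

|r| = √0.073 = 0.270
The association is positive, so r = 0.270.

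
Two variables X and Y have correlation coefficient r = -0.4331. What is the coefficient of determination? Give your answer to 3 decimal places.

r² = (-0.4331)² = 0.188

0.188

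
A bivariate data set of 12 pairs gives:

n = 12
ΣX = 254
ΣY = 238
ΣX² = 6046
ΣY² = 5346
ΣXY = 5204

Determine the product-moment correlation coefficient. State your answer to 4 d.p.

0.2570

r = (nΣXY − ΣXΣY) / √[(nΣX² − (ΣX)²)(nΣY² − (ΣY)²)]
Numerator: 12×5204 − 254×238 = 1996
Denominator: √[(72552 − 64516)(64152 − 56644)] = √[8036 × 7508] = 7767.5149
r = 1996 / 7767.5149 ≈ 0.2570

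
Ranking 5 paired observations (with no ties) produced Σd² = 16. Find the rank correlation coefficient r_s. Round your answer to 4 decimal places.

0.2000

ρ = 1 − 6Σd² / [n(n²−1)] = 1 − 6×16 / (5×24)
  = 1 − 96/120 = 1 − 0.80000 ≈ 0.2000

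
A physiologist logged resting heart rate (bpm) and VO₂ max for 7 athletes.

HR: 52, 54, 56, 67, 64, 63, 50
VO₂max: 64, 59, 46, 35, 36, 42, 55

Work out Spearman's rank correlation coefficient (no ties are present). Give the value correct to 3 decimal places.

Rank HR: 2, 3, 4, 7, 6, 5, 1
Rank VO₂max: 7, 6, 4, 1, 2, 3, 5
d = rank(HR) − rank(VO₂max): -5, -3, 0, 6, 4, 2, -4; Σd² = 106
ρ = 1 − 6Σd² / [n(n²−1)] = 1 − 6×106 / (7×48) = 1 − 636/336 ≈ -0.893

-0.893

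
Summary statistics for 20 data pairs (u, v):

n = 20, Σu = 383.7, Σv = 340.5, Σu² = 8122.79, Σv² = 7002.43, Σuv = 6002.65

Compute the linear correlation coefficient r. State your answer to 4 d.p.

r = (nΣuv − ΣuΣv) / √[(nΣu² − (Σu)²)(nΣv² − (Σv)²)]
Numerator: 20×6002.65 − 383.7×340.5 = -10596.85
Denominator: √[(162455.8 − 147225.69)(140048.6 − 115940.25)] = √[15230.11 × 24108.35] = 19161.7542
r = -10596.85 / 19161.7542 ≈ -0.5530

-0.5530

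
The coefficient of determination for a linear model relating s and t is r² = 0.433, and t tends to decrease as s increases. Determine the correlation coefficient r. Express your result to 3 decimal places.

-0.658

|r| = √0.433 = 0.658
The association is negative, so r = −0.658.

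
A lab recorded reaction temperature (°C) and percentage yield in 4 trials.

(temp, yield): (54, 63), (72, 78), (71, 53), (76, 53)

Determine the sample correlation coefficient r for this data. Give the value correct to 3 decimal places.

n = 4, Σx = 273, Σy = 247, Σx² = 18917, Σy² = 15671, Σxy = 16809
nΣxy − ΣxΣy = 67236 − 67431 = -195
nΣx² − (Σx)² = 75668 − 74529 = 1139; nΣy² − (Σy)² = 62684 − 61009 = 1675
r = -195 / √(1139 × 1675) = -195 / 1381.2404 ≈ -0.141

-0.141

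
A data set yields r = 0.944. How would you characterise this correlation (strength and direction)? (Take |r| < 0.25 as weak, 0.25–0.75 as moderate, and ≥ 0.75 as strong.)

strong positive

r = 0.944 > 0 so the relationship is positive.
|r| = 0.944, which falls in the strong range.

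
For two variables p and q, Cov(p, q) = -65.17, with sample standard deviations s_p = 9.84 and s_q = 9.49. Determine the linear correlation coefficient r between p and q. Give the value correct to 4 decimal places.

-0.6979

r = Cov(p,q) / (s_p · s_q) = -65.17 / (9.84 × 9.49)
  = -65.17 / 93.3816 ≈ -0.6979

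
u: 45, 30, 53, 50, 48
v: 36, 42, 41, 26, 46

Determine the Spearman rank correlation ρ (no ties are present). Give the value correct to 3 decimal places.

-0.300

Rank u: 2, 1, 5, 4, 3
Rank v: 2, 4, 3, 1, 5
d = rank(u) − rank(v): 0, -3, 2, 3, -2; Σd² = 26
ρ = 1 − 6Σd² / [n(n²−1)] = 1 − 6×26 / (5×24) = 1 − 156/120 ≈ -0.300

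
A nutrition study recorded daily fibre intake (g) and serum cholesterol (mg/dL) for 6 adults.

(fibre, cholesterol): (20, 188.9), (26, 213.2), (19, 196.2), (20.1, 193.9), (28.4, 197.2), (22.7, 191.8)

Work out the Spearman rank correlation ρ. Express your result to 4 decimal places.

Rank fibre: 2, 5, 1, 3, 6, 4
Rank cholesterol: 1, 6, 4, 3, 5, 2
d = rank(fibre) − rank(cholesterol): 1, -1, -3, 0, 1, 2; Σd² = 16
ρ = 1 − 6Σd² / [n(n²−1)] = 1 − 6×16 / (6×35) = 1 − 96/210 ≈ 0.5429

0.5429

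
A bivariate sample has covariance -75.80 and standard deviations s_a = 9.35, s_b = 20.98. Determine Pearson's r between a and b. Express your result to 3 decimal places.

-0.386

r = Cov(a,b) / (s_a · s_b) = -75.80 / (9.35 × 20.98)
  = -75.80 / 196.1630 ≈ -0.386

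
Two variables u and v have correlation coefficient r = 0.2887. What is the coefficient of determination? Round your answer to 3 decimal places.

r² = (0.2887)² = 0.083

0.083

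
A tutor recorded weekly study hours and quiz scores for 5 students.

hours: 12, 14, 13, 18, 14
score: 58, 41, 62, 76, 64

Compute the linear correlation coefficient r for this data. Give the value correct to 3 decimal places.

0.570

n = 5, Σx = 71, Σy = 301, Σx² = 1029, Σy² = 18761, Σxy = 4340
nΣxy − ΣxΣy = 21700 − 21371 = 329
nΣx² − (Σx)² = 5145 − 5041 = 104; nΣy² − (Σy)² = 93805 − 90601 = 3204
r = 329 / √(104 × 3204) = 329 / 577.2486 ≈ 0.570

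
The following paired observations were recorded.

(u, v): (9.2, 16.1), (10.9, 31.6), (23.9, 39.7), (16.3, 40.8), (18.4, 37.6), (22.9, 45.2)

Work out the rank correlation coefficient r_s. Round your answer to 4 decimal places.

Rank u: 1, 2, 6, 3, 4, 5
Rank v: 1, 2, 4, 5, 3, 6
d = rank(u) − rank(v): 0, 0, 2, -2, 1, -1; Σd² = 10
ρ = 1 − 6Σd² / [n(n²−1)] = 1 − 6×10 / (6×35) = 1 − 60/210 ≈ 0.7143

0.7143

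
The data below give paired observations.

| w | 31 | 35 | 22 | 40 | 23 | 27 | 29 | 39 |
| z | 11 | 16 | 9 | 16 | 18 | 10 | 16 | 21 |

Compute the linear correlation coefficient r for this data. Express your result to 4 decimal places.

0.5391

n = 8, Σw = 246, Σz = 117, Σw² = 7890, Σz² = 1835, Σwz = 3706
nΣwz − ΣwΣz = 29648 − 28782 = 866
nΣw² − (Σw)² = 63120 − 60516 = 2604; nΣz² − (Σz)² = 14680 − 13689 = 991
r = 866 / √(2604 × 991) = 866 / 1606.4134 ≈ 0.5391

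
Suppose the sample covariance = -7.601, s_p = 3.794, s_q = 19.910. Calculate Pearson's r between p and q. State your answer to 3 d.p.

-0.101

r = Cov(p,q) / (s_p · s_q) = -7.601 / (3.794 × 19.910)
  = -7.601 / 75.5385 ≈ -0.101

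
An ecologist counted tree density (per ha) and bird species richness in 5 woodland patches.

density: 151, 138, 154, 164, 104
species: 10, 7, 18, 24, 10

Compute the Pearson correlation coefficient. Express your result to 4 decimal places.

n = 5, Σx = 711, Σy = 69, Σx² = 103273, Σy² = 1149, Σxy = 10224
nΣxy − ΣxΣy = 51120 − 49059 = 2061
nΣx² − (Σx)² = 516365 − 505521 = 10844; nΣy² − (Σy)² = 5745 − 4761 = 984
r = 2061 / √(10844 × 984) = 2061 / 3266.5725 ≈ 0.6309

0.6309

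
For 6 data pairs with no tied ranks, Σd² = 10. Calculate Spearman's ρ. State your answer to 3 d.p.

ρ = 1 − 6Σd² / [n(n²−1)] = 1 − 6×10 / (6×35)
  = 1 − 60/210 = 1 − 0.2857 ≈ 0.714

0.714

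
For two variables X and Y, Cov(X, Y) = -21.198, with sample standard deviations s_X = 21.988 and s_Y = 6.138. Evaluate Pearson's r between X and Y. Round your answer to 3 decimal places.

r = Cov(X,Y) / (s_X · s_Y) = -21.198 / (21.988 × 6.138)
  = -21.198 / 134.9623 ≈ -0.157

-0.157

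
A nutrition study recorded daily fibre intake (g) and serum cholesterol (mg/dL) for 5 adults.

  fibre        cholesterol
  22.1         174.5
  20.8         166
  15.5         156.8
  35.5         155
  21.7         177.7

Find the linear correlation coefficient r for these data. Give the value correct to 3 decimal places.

-0.303

n = 5, Σx = 115.6, Σy = 830, Σx² = 2892.44, Σy² = 138194.78, Σxy = 19098.24
nΣxy − ΣxΣy = 95491.2 − 95948 = -456.8
nΣx² − (Σx)² = 14462.2 − 13363.36 = 1098.84; nΣy² − (Σy)² = 690973.9 − 688900 = 2073.9
r = -456.8 / √(1098.84 × 2073.9) = -456.8 / 1509.5974 ≈ -0.303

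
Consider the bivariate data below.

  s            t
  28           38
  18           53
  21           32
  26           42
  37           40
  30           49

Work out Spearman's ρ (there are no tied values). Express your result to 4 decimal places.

-0.1429

Rank s: 4, 1, 2, 3, 6, 5
Rank t: 2, 6, 1, 4, 3, 5
d = rank(s) − rank(t): 2, -5, 1, -1, 3, 0; Σd² = 40
ρ = 1 − 6Σd² / [n(n²−1)] = 1 − 6×40 / (6×35) = 1 − 240/210 ≈ -0.1429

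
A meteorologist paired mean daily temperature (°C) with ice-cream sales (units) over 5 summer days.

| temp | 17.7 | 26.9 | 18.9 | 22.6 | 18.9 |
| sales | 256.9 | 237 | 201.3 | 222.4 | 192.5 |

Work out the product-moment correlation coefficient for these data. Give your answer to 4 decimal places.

0.2007

n = 5, Σx = 105, Σy = 1110.1, Σx² = 2262.08, Σy² = 249206.31, Σxy = 23391.49
nΣxy − ΣxΣy = 116957.45 − 116560.5 = 396.95
nΣx² − (Σx)² = 11310.4 − 11025 = 285.4; nΣy² − (Σy)² = 1246031.55 − 1232322.01 = 13709.54
r = 396.95 / √(285.4 × 13709.54) = 396.95 / 1978.0553 ≈ 0.2007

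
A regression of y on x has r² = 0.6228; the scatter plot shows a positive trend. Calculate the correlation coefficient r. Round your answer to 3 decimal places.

|r| = √0.6228 = 0.789
The association is positive, so r = 0.789.

0.789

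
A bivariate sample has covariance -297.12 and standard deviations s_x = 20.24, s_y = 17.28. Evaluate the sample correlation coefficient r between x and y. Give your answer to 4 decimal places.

-0.8495

r = Cov(x,y) / (s_x · s_y) = -297.12 / (20.24 × 17.28)
  = -297.12 / 349.7472 ≈ -0.8495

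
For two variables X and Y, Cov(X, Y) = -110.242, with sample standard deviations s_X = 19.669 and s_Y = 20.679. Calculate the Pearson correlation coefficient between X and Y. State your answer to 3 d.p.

r = Cov(X,Y) / (s_X · s_Y) = -110.242 / (19.669 × 20.679)
  = -110.242 / 406.7353 ≈ -0.271

-0.271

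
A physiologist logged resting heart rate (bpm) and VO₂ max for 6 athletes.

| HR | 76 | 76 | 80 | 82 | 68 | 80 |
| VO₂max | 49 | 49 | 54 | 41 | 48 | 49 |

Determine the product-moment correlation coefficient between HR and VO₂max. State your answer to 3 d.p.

n = 6, Σx = 462, Σy = 290, Σx² = 35700, Σy² = 14104, Σxy = 22314
nΣxy − ΣxΣy = 133884 − 133980 = -96
nΣx² − (Σx)² = 214200 − 213444 = 756; nΣy² − (Σy)² = 84624 − 84100 = 524
r = -96 / √(756 × 524) = -96 / 629.3997 ≈ -0.153

-0.153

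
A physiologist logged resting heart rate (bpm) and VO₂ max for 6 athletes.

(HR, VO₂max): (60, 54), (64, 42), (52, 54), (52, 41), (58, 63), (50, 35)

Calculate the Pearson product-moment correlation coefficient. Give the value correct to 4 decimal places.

0.3041

n = 6, Σx = 336, Σy = 289, Σx² = 18968, Σy² = 14471, Σxy = 16272
nΣxy − ΣxΣy = 97632 − 97104 = 528
nΣx² − (Σx)² = 113808 − 112896 = 912; nΣy² − (Σy)² = 86826 − 83521 = 3305
r = 528 / √(912 × 3305) = 528 / 1736.1336 ≈ 0.3041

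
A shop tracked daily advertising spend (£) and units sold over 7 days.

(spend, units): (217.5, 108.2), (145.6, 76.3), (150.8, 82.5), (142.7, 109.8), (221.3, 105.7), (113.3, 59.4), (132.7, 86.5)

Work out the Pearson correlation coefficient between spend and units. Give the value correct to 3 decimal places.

n = 7, Σx = 1123.9, Σy = 628.4, Σx² = 191029.41, Σy² = 58574.32, Σxy = 104352.22
nΣxy − ΣxΣy = 730465.54 − 706258.76 = 24206.78
nΣx² − (Σx)² = 1337205.87 − 1263151.21 = 74054.66; nΣy² − (Σy)² = 410020.24 − 394886.56 = 15133.68
r = 24206.78 / √(74054.66 × 15133.68) = 24206.78 / 33477.1493 ≈ 0.723

0.723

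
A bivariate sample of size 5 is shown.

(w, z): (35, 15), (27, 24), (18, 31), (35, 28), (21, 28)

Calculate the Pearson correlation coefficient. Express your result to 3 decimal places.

n = 5, Σw = 136, Σz = 126, Σw² = 3944, Σz² = 3330, Σwz = 3299
nΣwz − ΣwΣz = 16495 − 17136 = -641
nΣw² − (Σw)² = 19720 − 18496 = 1224; nΣz² − (Σz)² = 16650 − 15876 = 774
r = -641 / √(1224 × 774) = -641 / 973.3324 ≈ -0.659

-0.659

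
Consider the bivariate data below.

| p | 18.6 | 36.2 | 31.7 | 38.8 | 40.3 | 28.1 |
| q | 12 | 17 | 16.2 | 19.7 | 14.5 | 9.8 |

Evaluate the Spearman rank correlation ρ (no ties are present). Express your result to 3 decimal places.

0.600

Rank p: 1, 4, 3, 5, 6, 2
Rank q: 2, 5, 4, 6, 3, 1
d = rank(p) − rank(q): -1, -1, -1, -1, 3, 1; Σd² = 14
ρ = 1 − 6Σd² / [n(n²−1)] = 1 − 6×14 / (6×35) = 1 − 84/210 ≈ 0.600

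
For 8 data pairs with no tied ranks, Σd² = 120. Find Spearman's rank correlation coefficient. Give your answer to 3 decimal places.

ρ = 1 − 6Σd² / [n(n²−1)] = 1 − 6×120 / (8×63)
  = 1 − 720/504 = 1 − 1.4286 ≈ -0.429

-0.429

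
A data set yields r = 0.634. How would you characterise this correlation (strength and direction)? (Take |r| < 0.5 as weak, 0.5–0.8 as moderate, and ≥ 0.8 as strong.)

r = 0.634 > 0 so the relationship is positive.
|r| = 0.634, which falls in the moderate range.

moderate positive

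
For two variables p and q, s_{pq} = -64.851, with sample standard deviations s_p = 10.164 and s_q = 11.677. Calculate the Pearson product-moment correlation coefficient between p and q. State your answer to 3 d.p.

-0.546

r = Cov(p,q) / (s_p · s_q) = -64.851 / (10.164 × 11.677)
  = -64.851 / 118.6850 ≈ -0.546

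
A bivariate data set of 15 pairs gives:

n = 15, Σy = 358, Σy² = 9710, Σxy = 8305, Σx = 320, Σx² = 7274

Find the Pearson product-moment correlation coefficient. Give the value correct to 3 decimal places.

r = (nΣxy − ΣxΣy) / √[(nΣx² − (Σx)²)(nΣy² − (Σy)²)]
Numerator: 15×8305 − 320×358 = 10015
Denominator: √[(109110 − 102400)(145650 − 128164)] = √[6710 × 17486] = 10831.9463
r = 10015 / 10831.9463 ≈ 0.925

0.925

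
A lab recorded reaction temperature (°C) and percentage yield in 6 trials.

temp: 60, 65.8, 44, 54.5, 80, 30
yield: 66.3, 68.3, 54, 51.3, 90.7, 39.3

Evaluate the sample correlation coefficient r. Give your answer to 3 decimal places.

n = 6, Σx = 334.3, Σy = 369.9, Σx² = 20135.89, Σy² = 24379.25, Σxy = 22078.99
nΣxy − ΣxΣy = 132473.94 − 123657.57 = 8816.37
nΣx² − (Σx)² = 120815.34 − 111756.49 = 9058.85; nΣy² − (Σy)² = 146275.5 − 136826.01 = 9449.49
r = 8816.37 / √(9058.85 × 9449.49) = 8816.37 / 9252.1085 ≈ 0.953

0.953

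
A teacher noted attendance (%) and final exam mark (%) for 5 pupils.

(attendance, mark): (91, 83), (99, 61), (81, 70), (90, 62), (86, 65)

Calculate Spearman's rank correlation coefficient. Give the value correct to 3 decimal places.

Rank attendance: 4, 5, 1, 3, 2
Rank mark: 5, 1, 4, 2, 3
d = rank(attendance) − rank(mark): -1, 4, -3, 1, -1; Σd² = 28
ρ = 1 − 6Σd² / [n(n²−1)] = 1 − 6×28 / (5×24) = 1 − 168/120 ≈ -0.400

-0.400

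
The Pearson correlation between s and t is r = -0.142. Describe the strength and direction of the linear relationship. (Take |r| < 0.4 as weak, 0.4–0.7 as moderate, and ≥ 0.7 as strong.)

r = -0.142 < 0 so the relationship is negative.
|r| = 0.142, which falls in the weak range.

weak negative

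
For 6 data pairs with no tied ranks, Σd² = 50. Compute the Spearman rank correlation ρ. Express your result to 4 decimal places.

-0.4286

ρ = 1 − 6Σd² / [n(n²−1)] = 1 − 6×50 / (6×35)
  = 1 − 300/210 = 1 − 1.42857 ≈ -0.4286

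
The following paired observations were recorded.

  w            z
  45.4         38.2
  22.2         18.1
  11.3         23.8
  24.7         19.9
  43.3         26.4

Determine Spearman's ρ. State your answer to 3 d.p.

0.700

Rank w: 5, 2, 1, 3, 4
Rank z: 5, 1, 3, 2, 4
d = rank(w) − rank(z): 0, 1, -2, 1, 0; Σd² = 6
ρ = 1 − 6Σd² / [n(n²−1)] = 1 − 6×6 / (5×24) = 1 − 36/120 ≈ 0.700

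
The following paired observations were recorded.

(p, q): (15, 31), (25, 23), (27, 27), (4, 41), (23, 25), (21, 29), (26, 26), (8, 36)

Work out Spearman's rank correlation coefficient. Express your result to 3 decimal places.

-0.786

Rank p: 3, 6, 8, 1, 5, 4, 7, 2
Rank q: 6, 1, 4, 8, 2, 5, 3, 7
d = rank(p) − rank(q): -3, 5, 4, -7, 3, -1, 4, -5; Σd² = 150
ρ = 1 − 6Σd² / [n(n²−1)] = 1 − 6×150 / (8×63) = 1 − 900/504 ≈ -0.786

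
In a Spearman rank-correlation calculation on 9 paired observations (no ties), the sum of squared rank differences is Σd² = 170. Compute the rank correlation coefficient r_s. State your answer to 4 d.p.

-0.4167

ρ = 1 − 6Σd² / [n(n²−1)] = 1 − 6×170 / (9×80)
  = 1 − 1020/720 = 1 − 1.41667 ≈ -0.4167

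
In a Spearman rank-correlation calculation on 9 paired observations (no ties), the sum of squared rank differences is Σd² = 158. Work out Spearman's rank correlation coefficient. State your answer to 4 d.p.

-0.3167

ρ = 1 − 6Σd² / [n(n²−1)] = 1 − 6×158 / (9×80)
  = 1 − 948/720 = 1 − 1.31667 ≈ -0.3167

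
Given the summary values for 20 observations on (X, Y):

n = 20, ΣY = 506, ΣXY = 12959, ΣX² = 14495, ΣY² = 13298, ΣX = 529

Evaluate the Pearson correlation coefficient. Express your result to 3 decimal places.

-0.850

r = (nΣXY − ΣXΣY) / √[(nΣX² − (ΣX)²)(nΣY² − (ΣY)²)]
Numerator: 20×12959 − 529×506 = -8494
Denominator: √[(289900 − 279841)(265960 − 256036)] = √[10059 × 9924] = 9991.2720
r = -8494 / 9991.2720 ≈ -0.850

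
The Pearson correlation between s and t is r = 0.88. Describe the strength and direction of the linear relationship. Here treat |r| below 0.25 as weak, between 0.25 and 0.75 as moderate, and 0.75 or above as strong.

strong positive

r = 0.88 > 0 so the relationship is positive.
|r| = 0.88, which falls in the strong range.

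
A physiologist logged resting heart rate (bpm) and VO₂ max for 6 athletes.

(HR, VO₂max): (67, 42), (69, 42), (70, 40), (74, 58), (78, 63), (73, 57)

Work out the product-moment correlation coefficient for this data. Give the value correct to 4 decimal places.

0.9249

n = 6, Σx = 431, Σy = 302, Σx² = 31039, Σy² = 15710, Σxy = 21879
nΣxy − ΣxΣy = 131274 − 130162 = 1112
nΣx² − (Σx)² = 186234 − 185761 = 473; nΣy² − (Σy)² = 94260 − 91204 = 3056
r = 1112 / √(473 × 3056) = 1112 / 1202.2845 ≈ 0.9249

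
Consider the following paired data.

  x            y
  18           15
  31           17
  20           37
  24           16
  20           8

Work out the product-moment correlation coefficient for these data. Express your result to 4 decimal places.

-0.0924

n = 5, Σx = 113, Σy = 93, Σx² = 2661, Σy² = 2203, Σxy = 2081
nΣxy − ΣxΣy = 10405 − 10509 = -104
nΣx² − (Σx)² = 13305 − 12769 = 536; nΣy² − (Σy)² = 11015 − 8649 = 2366
r = -104 / √(536 × 2366) = -104 / 1126.1332 ≈ -0.0924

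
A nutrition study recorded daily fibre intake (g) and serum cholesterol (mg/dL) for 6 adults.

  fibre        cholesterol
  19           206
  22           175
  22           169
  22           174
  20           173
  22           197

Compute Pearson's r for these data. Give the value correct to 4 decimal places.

-0.5163

n = 6, Σx = 127, Σy = 1094, Σx² = 2697, Σy² = 200636, Σxy = 23104
nΣxy − ΣxΣy = 138624 − 138938 = -314
nΣx² − (Σx)² = 16182 − 16129 = 53; nΣy² − (Σy)² = 1203816 − 1196836 = 6980
r = -314 / √(53 × 6980) = -314 / 608.2269 ≈ -0.5163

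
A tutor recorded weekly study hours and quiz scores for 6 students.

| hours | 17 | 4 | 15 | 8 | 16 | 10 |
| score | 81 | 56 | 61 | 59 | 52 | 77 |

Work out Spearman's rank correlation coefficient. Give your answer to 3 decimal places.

0.371

Rank hours: 6, 1, 4, 2, 5, 3
Rank score: 6, 2, 4, 3, 1, 5
d = rank(hours) − rank(score): 0, -1, 0, -1, 4, -2; Σd² = 22
ρ = 1 − 6Σd² / [n(n²−1)] = 1 − 6×22 / (6×35) = 1 − 132/210 ≈ 0.371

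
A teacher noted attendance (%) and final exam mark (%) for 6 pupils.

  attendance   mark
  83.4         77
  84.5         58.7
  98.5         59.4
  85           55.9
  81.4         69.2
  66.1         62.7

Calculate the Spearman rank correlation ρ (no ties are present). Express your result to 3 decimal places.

-0.600

Rank attendance: 3, 4, 6, 5, 2, 1
Rank mark: 6, 2, 3, 1, 5, 4
d = rank(attendance) − rank(mark): -3, 2, 3, 4, -3, -3; Σd² = 56
ρ = 1 − 6Σd² / [n(n²−1)] = 1 − 6×56 / (6×35) = 1 − 336/210 ≈ -0.600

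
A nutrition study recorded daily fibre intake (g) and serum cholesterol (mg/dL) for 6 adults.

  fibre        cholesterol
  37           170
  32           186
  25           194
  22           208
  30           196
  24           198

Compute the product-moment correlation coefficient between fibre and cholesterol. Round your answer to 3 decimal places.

n = 6, Σx = 170, Σy = 1152, Σx² = 4978, Σy² = 222016, Σxy = 32300
nΣxy − ΣxΣy = 193800 − 195840 = -2040
nΣx² − (Σx)² = 29868 − 28900 = 968; nΣy² − (Σy)² = 1332096 − 1327104 = 4992
r = -2040 / √(968 × 4992) = -2040 / 2198.2393 ≈ -0.928

-0.928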